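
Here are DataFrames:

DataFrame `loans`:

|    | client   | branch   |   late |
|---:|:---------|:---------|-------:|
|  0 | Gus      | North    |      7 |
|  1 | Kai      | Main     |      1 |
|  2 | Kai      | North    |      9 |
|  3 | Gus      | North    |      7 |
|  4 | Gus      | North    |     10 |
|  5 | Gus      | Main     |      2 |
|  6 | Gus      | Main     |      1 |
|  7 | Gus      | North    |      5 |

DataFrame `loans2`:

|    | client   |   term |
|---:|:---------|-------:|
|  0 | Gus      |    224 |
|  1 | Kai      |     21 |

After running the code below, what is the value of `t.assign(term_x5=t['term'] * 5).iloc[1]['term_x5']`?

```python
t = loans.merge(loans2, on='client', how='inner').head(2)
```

merge on 'client' (how='inner') → 8 rows:
  client branch  late  term
0    Gus  North     7   224
1    Kai   Main     1    21
2    Kai  North     9    21
3    Gus  North     7   224
4    Gus  North    10   224
5    Gus   Main     2   224
6    Gus   Main     1   224
7    Gus  North     5   224
take first 2 rows:
  client branch  late  term
0    Gus  North     7   224
1    Kai   Main     1    21
add column term_x5 = t['term'] * 5:
  client branch  late  term  term_x5
0    Gus  North     7   224     1120
1    Kai   Main     1    21      105
Taking the value at position 1, column 'term_x5' gives 105.

105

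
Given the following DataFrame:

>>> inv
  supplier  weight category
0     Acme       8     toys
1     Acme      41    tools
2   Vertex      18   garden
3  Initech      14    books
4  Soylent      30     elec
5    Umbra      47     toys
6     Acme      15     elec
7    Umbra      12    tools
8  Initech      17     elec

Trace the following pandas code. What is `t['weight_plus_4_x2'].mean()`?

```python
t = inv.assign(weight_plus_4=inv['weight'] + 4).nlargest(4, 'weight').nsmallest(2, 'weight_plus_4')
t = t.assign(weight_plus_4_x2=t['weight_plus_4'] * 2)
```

56.0

add column weight_plus_4 = inv['weight'] + 4:
  supplier  weight category  weight_plus_4
0     Acme       8     toys             12
1     Acme      41    tools             45
2   Vertex      18   garden             22
3  Initech      14    books             18
4  Soylent      30     elec             34
5    Umbra      47     toys             51
6     Acme      15     elec             19
7    Umbra      12    tools             16
8  Initech      17     elec             21
take 4 rows with largest weight:
  supplier  weight category  weight_plus_4
5    Umbra      47     toys             51
1     Acme      41    tools             45
4  Soylent      30     elec             34
2   Vertex      18   garden             22
take 2 rows with smallest weight_plus_4:
  supplier  weight category  weight_plus_4
2   Vertex      18   garden             22
4  Soylent      30     elec             34
add column weight_plus_4_x2 = t['weight_plus_4'] * 2:
  supplier  weight category  weight_plus_4  weight_plus_4_x2
2   Vertex      18   garden             22                44
4  Soylent      30     elec             34                68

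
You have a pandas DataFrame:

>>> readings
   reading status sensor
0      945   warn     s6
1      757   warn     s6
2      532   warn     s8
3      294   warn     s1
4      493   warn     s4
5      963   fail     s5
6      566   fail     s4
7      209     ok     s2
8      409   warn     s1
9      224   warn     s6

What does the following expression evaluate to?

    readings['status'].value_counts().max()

value_counts of status:
status
warn    7
fail    2
ok      1
Name: count, dtype: int64

7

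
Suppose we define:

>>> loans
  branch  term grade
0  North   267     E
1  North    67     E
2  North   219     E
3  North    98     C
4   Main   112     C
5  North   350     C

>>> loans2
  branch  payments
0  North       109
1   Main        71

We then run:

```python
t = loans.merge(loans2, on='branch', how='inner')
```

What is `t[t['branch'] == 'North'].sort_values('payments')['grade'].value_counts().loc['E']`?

merge on 'branch' (how='inner') → 6 rows:
  branch  term grade  payments
0  North   267     E       109
1  North    67     E       109
2  North   219     E       109
3  North    98     C       109
4   Main   112     C        71
5  North   350     C       109
filter rows where branch == 'North':
  branch  term grade  payments
0  North   267     E       109
1  North    67     E       109
2  North   219     E       109
3  North    98     C       109
5  North   350     C       109
sort by payments:
  branch  term grade  payments
0  North   267     E       109
1  North    67     E       109
2  North   219     E       109
3  North    98     C       109
5  North   350     C       109
value_counts of grade:
grade
E    3
C    2
Name: count, dtype: int64

3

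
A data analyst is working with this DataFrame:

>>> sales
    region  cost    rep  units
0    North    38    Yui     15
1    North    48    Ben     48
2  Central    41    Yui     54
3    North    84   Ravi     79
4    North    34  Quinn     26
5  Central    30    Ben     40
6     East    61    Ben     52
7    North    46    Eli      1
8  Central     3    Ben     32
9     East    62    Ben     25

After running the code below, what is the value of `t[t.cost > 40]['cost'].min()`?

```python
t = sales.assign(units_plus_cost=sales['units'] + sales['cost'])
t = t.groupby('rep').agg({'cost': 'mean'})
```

add column units_plus_cost = sales['units'] + sales['cost']:
    region  cost    rep  units  units_plus_cost
0    North    38    Yui     15               53
1    North    48    Ben     48               96
2  Central    41    Yui     54               95
3    North    84   Ravi     79              163
4    North    34  Quinn     26               60
5  Central    30    Ben     40               70
6     East    61    Ben     52              113
7    North    46    Eli      1               47
8  Central     3    Ben     32               35
9     East    62    Ben     25               87
group by rep, mean of cost:
       cost
rep        
Ben    40.8
Eli    46.0
Quinn  34.0
Ravi   84.0
Yui    39.5
filter rows where cost > 40:
      cost
rep       
Ben   40.8
Eli   46.0
Ravi  84.0
min of column 'cost' → 40.8

40.8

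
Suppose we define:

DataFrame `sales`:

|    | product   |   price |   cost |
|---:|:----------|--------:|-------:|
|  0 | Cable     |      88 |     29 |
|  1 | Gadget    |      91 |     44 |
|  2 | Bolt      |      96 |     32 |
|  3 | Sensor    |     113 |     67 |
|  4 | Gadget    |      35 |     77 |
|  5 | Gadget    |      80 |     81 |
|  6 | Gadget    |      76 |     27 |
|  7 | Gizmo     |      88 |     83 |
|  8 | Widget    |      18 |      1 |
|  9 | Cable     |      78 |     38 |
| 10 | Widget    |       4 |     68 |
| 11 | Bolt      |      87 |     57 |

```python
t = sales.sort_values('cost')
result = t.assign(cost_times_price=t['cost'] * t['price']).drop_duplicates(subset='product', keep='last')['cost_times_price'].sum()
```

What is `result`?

29550

sort by cost:
   product  price  cost
8   Widget     18     1
6   Gadget     76    27
0    Cable     88    29
2     Bolt     96    32
9    Cable     78    38
1   Gadget     91    44
11    Bolt     87    57
3   Sensor    113    67
10  Widget      4    68
4   Gadget     35    77
5   Gadget     80    81
7    Gizmo     88    83
add column cost_times_price = t['cost'] * t['price']:
   product  price  cost  cost_times_price
8   Widget     18     1                18
6   Gadget     76    27              2052
0    Cable     88    29              2552
2     Bolt     96    32              3072
9    Cable     78    38              2964
1   Gadget     91    44              4004
11    Bolt     87    57              4959
3   Sensor    113    67              7571
10  Widget      4    68               272
4   Gadget     35    77              2695
5   Gadget     80    81              6480
7    Gizmo     88    83              7304
drop duplicate product (keep=last):
   product  price  cost  cost_times_price
9    Cable     78    38              2964
11    Bolt     87    57              4959
3   Sensor    113    67              7571
10  Widget      4    68               272
5   Gadget     80    81              6480
7    Gizmo     88    83              7304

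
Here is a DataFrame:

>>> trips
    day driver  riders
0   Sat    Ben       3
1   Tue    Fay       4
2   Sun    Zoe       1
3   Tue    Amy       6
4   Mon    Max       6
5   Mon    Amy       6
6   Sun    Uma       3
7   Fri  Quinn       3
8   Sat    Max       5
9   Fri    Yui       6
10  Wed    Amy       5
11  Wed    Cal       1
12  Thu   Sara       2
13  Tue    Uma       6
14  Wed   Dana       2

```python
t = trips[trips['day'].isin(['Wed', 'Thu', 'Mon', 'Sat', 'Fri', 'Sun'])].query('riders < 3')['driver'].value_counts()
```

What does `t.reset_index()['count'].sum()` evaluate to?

4

filter rows where day in ['Wed', 'Thu', 'Mon', 'Sat', 'Fri', 'Sun']:
    day driver  riders
0   Sat    Ben       3
2   Sun    Zoe       1
4   Mon    Max       6
5   Mon    Amy       6
6   Sun    Uma       3
7   Fri  Quinn       3
8   Sat    Max       5
9   Fri    Yui       6
10  Wed    Amy       5
11  Wed    Cal       1
12  Thu   Sara       2
14  Wed   Dana       2
filter rows where riders < 3:
    day driver  riders
2   Sun    Zoe       1
11  Wed    Cal       1
12  Thu   Sara       2
14  Wed   Dana       2
value_counts of driver:
driver
Zoe     1
Cal     1
Sara    1
Dana    1
Name: count, dtype: int64
reset_index():
  driver  count
0    Zoe      1
1    Cal      1
2   Sara      1
3   Dana      1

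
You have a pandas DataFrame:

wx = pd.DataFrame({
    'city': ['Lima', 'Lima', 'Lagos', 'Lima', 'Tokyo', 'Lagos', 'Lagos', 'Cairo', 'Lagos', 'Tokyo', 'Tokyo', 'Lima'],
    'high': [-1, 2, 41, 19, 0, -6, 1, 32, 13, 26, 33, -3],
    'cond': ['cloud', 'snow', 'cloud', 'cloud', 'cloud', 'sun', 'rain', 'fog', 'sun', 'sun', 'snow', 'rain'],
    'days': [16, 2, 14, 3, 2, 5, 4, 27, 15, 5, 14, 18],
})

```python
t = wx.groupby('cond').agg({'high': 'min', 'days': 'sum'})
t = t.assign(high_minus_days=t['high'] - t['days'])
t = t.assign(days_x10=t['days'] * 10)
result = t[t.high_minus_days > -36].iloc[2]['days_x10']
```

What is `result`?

160

group by cond: min(high), sum(days):
       high  days
cond             
cloud    -1    35
fog      32    27
rain     -3    22
snow      2    16
sun      -6    25
add column high_minus_days = t['high'] - t['days']:
       high  days  high_minus_days
cond                              
cloud    -1    35              -36
fog      32    27                5
rain     -3    22              -25
snow      2    16              -14
sun      -6    25              -31
add column days_x10 = t['days'] * 10:
       high  days  high_minus_days  days_x10
cond                                        
cloud    -1    35              -36       350
fog      32    27                5       270
rain     -3    22              -25       220
snow      2    16              -14       160
sun      -6    25              -31       250
filter rows where high_minus_days > -36:
      high  days  high_minus_days  days_x10
cond                                       
fog     32    27                5       270
rain    -3    22              -25       220
snow     2    16              -14       160
sun     -6    25              -31       250
Finally, value at position 2, column 'days_x10' = 160.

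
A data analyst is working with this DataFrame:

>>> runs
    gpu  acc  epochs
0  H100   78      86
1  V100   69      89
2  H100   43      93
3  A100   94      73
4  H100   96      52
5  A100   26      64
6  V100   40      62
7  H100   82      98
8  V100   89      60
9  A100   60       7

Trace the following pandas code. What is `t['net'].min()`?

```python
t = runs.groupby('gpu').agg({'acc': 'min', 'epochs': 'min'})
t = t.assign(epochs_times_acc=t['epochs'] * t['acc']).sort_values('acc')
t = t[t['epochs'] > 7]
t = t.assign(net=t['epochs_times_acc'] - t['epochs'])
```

2184

group by gpu: min(acc), min(epochs):
      acc  epochs
gpu              
A100   26       7
H100   43      52
V100   40      60
add column epochs_times_acc = t['epochs'] * t['acc']:
      acc  epochs  epochs_times_acc
gpu                                
A100   26       7               182
H100   43      52              2236
V100   40      60              2400
sort by acc:
      acc  epochs  epochs_times_acc
gpu                                
A100   26       7               182
V100   40      60              2400
H100   43      52              2236
filter rows where epochs > 7:
      acc  epochs  epochs_times_acc
gpu                                
V100   40      60              2400
H100   43      52              2236
add column net = t['epochs_times_acc'] - t['epochs']:
      acc  epochs  epochs_times_acc   net
gpu                                      
V100   40      60              2400  2340
H100   43      52              2236  2184
Hence 2184.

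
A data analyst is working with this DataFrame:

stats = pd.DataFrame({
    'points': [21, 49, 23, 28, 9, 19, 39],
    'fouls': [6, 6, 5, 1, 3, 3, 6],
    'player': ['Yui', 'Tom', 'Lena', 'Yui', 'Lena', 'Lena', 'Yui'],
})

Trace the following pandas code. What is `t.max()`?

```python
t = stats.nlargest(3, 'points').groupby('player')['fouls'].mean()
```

6.0

take 3 rows with largest points:
   points  fouls player
1      49      6    Tom
6      39      6    Yui
3      28      1    Yui
group by player, mean of fouls:
player
Tom    6.0
Yui    3.5
Name: fouls, dtype: float64
Taking the max of the resulting series gives 6.0.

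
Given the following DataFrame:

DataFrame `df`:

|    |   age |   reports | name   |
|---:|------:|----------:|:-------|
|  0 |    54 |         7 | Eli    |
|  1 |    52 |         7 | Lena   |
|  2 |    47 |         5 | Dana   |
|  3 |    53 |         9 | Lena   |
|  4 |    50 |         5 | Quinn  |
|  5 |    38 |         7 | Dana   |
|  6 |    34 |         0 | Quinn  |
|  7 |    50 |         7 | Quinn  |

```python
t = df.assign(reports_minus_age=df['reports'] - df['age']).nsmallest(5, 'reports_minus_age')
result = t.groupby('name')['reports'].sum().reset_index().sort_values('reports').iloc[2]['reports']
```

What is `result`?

16

add column reports_minus_age = df['reports'] - df['age']:
   age  reports   name  reports_minus_age
0   54        7    Eli                -47
1   52        7   Lena                -45
2   47        5   Dana                -42
3   53        9   Lena                -44
4   50        5  Quinn                -45
5   38        7   Dana                -31
6   34        0  Quinn                -34
7   50        7  Quinn                -43
take 5 rows with smallest reports_minus_age:
   age  reports   name  reports_minus_age
0   54        7    Eli                -47
1   52        7   Lena                -45
4   50        5  Quinn                -45
3   53        9   Lena                -44
7   50        7  Quinn                -43
group by name, sum of reports:
name
Eli       7
Lena     16
Quinn    12
Name: reports, dtype: int64
reset_index():
    name  reports
0    Eli        7
1   Lena       16
2  Quinn       12
sort by reports:
    name  reports
0    Eli        7
2  Quinn       12
1   Lena       16
Reading off the value at position 2, column 'reports', we get 16.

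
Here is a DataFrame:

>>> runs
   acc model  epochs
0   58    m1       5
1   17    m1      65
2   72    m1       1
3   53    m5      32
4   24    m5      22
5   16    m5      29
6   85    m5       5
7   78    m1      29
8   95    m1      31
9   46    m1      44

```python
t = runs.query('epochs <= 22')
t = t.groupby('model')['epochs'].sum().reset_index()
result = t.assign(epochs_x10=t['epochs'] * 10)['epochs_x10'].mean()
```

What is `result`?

165.0

filter rows where epochs <= 22:
   acc model  epochs
0   58    m1       5
2   72    m1       1
4   24    m5      22
6   85    m5       5
group by model, sum of epochs:
model
m1     6
m5    27
Name: epochs, dtype: int64
reset_index():
  model  epochs
0    m1       6
1    m5      27
add column epochs_x10 = t['epochs'] * 10:
  model  epochs  epochs_x10
0    m1       6          60
1    m5      27         270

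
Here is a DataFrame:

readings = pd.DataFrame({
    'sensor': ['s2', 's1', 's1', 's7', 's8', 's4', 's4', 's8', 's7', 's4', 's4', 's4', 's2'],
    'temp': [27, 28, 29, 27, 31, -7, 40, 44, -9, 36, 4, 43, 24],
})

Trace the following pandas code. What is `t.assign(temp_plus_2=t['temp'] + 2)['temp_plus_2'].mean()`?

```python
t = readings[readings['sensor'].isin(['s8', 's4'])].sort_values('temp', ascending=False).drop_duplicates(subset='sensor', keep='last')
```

filter rows where sensor in ['s8', 's4']:
   sensor  temp
4      s8    31
5      s4    -7
6      s4    40
7      s8    44
9      s4    36
10     s4     4
11     s4    43
sort by temp descending:
   sensor  temp
7      s8    44
11     s4    43
6      s4    40
9      s4    36
4      s8    31
10     s4     4
5      s4    -7
drop duplicate sensor (keep=last):
  sensor  temp
4     s8    31
5     s4    -7
add column temp_plus_2 = t['temp'] + 2:
  sensor  temp  temp_plus_2
4     s8    31           33
5     s4    -7           -5
Finally, mean of column 'temp_plus_2' = 14.0.

14.0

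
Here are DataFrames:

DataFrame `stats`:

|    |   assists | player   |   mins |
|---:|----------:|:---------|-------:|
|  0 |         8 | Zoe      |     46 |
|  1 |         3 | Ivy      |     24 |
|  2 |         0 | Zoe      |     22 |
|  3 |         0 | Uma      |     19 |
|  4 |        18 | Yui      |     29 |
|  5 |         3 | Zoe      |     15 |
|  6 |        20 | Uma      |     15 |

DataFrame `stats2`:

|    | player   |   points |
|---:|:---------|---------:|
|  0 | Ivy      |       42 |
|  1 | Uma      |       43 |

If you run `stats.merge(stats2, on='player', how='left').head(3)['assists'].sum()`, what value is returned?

11

merge on 'player' (how='left') → 7 rows:
   assists player  mins  points
0        8    Zoe    46     NaN
1        3    Ivy    24    42.0
2        0    Zoe    22     NaN
3        0    Uma    19    43.0
4       18    Yui    29     NaN
5        3    Zoe    15     NaN
6       20    Uma    15    43.0
take first 3 rows:
   assists player  mins  points
0        8    Zoe    46     NaN
1        3    Ivy    24    42.0
2        0    Zoe    22     NaN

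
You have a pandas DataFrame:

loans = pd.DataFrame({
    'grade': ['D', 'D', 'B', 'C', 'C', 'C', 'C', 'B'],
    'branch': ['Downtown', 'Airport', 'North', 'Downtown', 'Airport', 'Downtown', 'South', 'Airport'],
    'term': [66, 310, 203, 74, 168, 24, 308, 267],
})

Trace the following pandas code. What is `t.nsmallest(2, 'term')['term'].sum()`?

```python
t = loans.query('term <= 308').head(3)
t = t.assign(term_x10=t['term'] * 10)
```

140

filter rows where term <= 308:
  grade    branch  term
0     D  Downtown    66
2     B     North   203
3     C  Downtown    74
4     C   Airport   168
5     C  Downtown    24
6     C     South   308
7     B   Airport   267
take first 3 rows:
  grade    branch  term
0     D  Downtown    66
2     B     North   203
3     C  Downtown    74
add column term_x10 = t['term'] * 10:
  grade    branch  term  term_x10
0     D  Downtown    66       660
2     B     North   203      2030
3     C  Downtown    74       740
take 2 rows with smallest term:
  grade    branch  term  term_x10
0     D  Downtown    66       660
3     C  Downtown    74       740
sum of column 'term' → 140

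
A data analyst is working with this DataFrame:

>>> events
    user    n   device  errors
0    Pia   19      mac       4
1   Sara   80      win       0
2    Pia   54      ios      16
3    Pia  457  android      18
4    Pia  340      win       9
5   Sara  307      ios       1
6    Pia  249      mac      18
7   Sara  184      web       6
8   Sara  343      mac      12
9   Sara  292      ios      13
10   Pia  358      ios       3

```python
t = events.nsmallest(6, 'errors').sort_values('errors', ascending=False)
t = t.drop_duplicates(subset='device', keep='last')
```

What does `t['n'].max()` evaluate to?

take 6 rows with smallest errors:
    user    n device  errors
1   Sara   80    win       0
5   Sara  307    ios       1
10   Pia  358    ios       3
0    Pia   19    mac       4
7   Sara  184    web       6
4    Pia  340    win       9
sort by errors descending:
    user    n device  errors
4    Pia  340    win       9
7   Sara  184    web       6
0    Pia   19    mac       4
10   Pia  358    ios       3
5   Sara  307    ios       1
1   Sara   80    win       0
drop duplicate device (keep=last):
   user    n device  errors
7  Sara  184    web       6
0   Pia   19    mac       4
5  Sara  307    ios       1
1  Sara   80    win       0
The max of column 'n' is 307.

307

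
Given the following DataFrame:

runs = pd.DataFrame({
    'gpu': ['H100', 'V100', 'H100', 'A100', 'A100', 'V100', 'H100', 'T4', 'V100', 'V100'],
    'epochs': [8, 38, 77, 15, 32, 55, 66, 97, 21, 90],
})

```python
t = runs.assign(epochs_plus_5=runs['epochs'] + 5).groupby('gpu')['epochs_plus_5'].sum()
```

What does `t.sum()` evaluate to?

549

add column epochs_plus_5 = runs['epochs'] + 5:
    gpu  epochs  epochs_plus_5
0  H100       8             13
1  V100      38             43
2  H100      77             82
3  A100      15             20
4  A100      32             37
5  V100      55             60
6  H100      66             71
7    T4      97            102
8  V100      21             26
9  V100      90             95
group by gpu, sum of epochs_plus_5:
gpu
A100     57
H100    166
T4      102
V100    224
Name: epochs_plus_5, dtype: int64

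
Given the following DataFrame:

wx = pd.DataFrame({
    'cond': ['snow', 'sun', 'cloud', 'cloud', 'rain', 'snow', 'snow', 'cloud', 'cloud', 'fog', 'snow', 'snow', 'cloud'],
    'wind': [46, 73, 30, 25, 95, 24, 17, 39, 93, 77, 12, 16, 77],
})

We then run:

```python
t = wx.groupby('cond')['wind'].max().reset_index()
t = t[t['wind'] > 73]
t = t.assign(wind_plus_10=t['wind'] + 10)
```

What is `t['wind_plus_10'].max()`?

105

group by cond, max of wind:
cond
cloud    93
fog      77
rain     95
snow     46
sun      73
Name: wind, dtype: int64
reset_index():
    cond  wind
0  cloud    93
1    fog    77
2   rain    95
3   snow    46
4    sun    73
filter rows where wind > 73:
    cond  wind
0  cloud    93
1    fog    77
2   rain    95
add column wind_plus_10 = t['wind'] + 10:
    cond  wind  wind_plus_10
0  cloud    93           103
1    fog    77            87
2   rain    95           105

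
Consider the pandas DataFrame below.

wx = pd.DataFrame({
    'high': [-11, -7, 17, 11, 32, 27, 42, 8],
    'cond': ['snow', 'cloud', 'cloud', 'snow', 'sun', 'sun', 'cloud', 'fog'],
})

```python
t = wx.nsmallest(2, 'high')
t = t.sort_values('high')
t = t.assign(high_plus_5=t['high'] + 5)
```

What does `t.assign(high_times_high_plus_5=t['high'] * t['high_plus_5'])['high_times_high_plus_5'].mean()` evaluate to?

40.0

take 2 rows with smallest high:
   high   cond
0   -11   snow
1    -7  cloud
sort by high:
   high   cond
0   -11   snow
1    -7  cloud
add column high_plus_5 = t['high'] + 5:
   high   cond  high_plus_5
0   -11   snow           -6
1    -7  cloud           -2
add column high_times_high_plus_5 = t['high'] * t['high_plus_5']:
   high   cond  high_plus_5  high_times_high_plus_5
0   -11   snow           -6                      66
1    -7  cloud           -2                      14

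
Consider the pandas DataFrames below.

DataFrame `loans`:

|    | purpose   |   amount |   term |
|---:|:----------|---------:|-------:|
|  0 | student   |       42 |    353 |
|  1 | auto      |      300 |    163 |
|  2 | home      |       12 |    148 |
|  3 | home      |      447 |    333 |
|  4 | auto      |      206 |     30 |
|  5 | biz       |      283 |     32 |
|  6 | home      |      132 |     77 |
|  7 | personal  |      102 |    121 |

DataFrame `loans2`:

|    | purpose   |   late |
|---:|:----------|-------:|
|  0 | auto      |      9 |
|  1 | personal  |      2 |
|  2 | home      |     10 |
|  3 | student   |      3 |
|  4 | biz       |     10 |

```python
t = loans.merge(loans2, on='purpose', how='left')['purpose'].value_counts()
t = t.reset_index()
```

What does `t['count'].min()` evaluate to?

merge on 'purpose' (how='left') → 8 rows:
    purpose  amount  term  late
0   student      42   353     3
1      auto     300   163     9
2      home      12   148    10
3      home     447   333    10
4      auto     206    30     9
5       biz     283    32    10
6      home     132    77    10
7  personal     102   121     2
value_counts of purpose:
purpose
home        3
auto        2
student     1
biz         1
personal    1
Name: count, dtype: int64
reset_index():
    purpose  count
0      home      3
1      auto      2
2   student      1
3       biz      1
4  personal      1
So min() = 1.

1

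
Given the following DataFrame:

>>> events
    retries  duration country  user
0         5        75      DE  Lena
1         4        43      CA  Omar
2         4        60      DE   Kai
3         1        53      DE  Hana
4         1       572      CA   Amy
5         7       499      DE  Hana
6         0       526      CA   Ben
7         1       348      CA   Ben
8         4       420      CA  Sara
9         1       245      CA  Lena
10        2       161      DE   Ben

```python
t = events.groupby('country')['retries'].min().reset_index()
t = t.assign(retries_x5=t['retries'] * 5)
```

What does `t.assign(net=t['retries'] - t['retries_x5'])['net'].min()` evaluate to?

group by country, min of retries:
country
CA    0
DE    1
Name: retries, dtype: int64
reset_index():
  country  retries
0      CA        0
1      DE        1
add column retries_x5 = t['retries'] * 5:
  country  retries  retries_x5
0      CA        0           0
1      DE        1           5
add column net = t['retries'] - t['retries_x5']:
  country  retries  retries_x5  net
0      CA        0           0    0
1      DE        1           5   -4
So min() = -4.

-4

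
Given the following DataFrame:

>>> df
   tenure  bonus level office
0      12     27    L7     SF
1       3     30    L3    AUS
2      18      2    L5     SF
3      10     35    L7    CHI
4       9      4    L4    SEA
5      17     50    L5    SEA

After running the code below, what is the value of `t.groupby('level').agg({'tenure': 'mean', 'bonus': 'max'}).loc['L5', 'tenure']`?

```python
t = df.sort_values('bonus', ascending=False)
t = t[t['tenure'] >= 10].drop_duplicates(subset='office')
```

sort by bonus descending:
   tenure  bonus level office
5      17     50    L5    SEA
3      10     35    L7    CHI
1       3     30    L3    AUS
0      12     27    L7     SF
4       9      4    L4    SEA
2      18      2    L5     SF
filter rows where tenure >= 10:
   tenure  bonus level office
5      17     50    L5    SEA
3      10     35    L7    CHI
0      12     27    L7     SF
2      18      2    L5     SF
drop duplicate office (keep=first):
   tenure  bonus level office
5      17     50    L5    SEA
3      10     35    L7    CHI
0      12     27    L7     SF
group by level: mean(tenure), max(bonus):
       tenure  bonus
level               
L5       17.0     50
L7       11.0     35
Finally, value at row 'L5', column 'tenure' = 17.0.

17.0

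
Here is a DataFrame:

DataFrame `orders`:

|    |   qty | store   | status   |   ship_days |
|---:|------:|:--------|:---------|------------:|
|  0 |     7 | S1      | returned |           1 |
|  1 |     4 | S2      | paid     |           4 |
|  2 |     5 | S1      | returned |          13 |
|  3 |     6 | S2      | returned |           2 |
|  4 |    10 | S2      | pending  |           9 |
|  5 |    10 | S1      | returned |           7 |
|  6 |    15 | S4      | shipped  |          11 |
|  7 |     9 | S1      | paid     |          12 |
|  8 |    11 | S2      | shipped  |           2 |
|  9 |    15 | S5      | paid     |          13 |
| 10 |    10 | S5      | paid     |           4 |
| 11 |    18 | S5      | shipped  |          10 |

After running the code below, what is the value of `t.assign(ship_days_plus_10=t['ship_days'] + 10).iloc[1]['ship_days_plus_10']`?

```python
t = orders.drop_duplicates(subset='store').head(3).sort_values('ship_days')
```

14

drop duplicate store (keep=first):
   qty store    status  ship_days
0    7    S1  returned          1
1    4    S2      paid          4
6   15    S4   shipped         11
9   15    S5      paid         13
take first 3 rows:
   qty store    status  ship_days
0    7    S1  returned          1
1    4    S2      paid          4
6   15    S4   shipped         11
sort by ship_days:
   qty store    status  ship_days
0    7    S1  returned          1
1    4    S2      paid          4
6   15    S4   shipped         11
add column ship_days_plus_10 = t['ship_days'] + 10:
   qty store    status  ship_days  ship_days_plus_10
0    7    S1  returned          1                 11
1    4    S2      paid          4                 14
6   15    S4   shipped         11                 21
Hence 14.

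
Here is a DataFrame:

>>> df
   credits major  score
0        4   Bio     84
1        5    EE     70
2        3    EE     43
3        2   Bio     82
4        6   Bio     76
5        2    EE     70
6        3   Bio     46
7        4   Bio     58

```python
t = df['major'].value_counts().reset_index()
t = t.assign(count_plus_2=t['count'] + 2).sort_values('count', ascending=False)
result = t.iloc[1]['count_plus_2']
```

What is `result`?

5

value_counts of major:
major
Bio    5
EE     3
Name: count, dtype: int64
reset_index():
  major  count
0   Bio      5
1    EE      3
add column count_plus_2 = t['count'] + 2:
  major  count  count_plus_2
0   Bio      5             7
1    EE      3             5
sort by count descending:
  major  count  count_plus_2
0   Bio      5             7
1    EE      3             5
Finally, value at position 1, column 'count_plus_2' = 5.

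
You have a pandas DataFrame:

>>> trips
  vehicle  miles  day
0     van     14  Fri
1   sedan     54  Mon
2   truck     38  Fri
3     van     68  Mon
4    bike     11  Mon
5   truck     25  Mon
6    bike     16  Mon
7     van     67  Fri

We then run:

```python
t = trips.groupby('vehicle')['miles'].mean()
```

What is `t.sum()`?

group by vehicle, mean of miles:
vehicle
bike     13.500000
sedan    54.000000
truck    31.500000
van      49.666667
Name: miles, dtype: float64
Finally, sum of the resulting series = 148.666666667.

148.666666667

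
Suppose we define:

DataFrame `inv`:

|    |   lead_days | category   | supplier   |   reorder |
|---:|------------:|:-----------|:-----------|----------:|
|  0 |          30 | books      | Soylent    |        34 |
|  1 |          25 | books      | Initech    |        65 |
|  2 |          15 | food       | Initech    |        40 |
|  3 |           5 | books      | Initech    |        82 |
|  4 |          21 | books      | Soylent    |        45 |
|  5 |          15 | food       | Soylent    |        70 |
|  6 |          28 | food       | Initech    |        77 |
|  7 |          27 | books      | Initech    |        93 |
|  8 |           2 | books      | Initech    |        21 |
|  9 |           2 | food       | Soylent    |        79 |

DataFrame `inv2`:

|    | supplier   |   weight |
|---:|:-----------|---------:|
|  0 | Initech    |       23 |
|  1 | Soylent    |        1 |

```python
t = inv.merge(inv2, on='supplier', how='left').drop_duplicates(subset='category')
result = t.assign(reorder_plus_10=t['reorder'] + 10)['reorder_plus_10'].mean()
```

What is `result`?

merge on 'supplier' (how='left') → 10 rows:
   lead_days category supplier  reorder  weight
0         30    books  Soylent       34       1
1         25    books  Initech       65      23
2         15     food  Initech       40      23
3          5    books  Initech       82      23
4         21    books  Soylent       45       1
5         15     food  Soylent       70       1
6         28     food  Initech       77      23
7         27    books  Initech       93      23
8          2    books  Initech       21      23
9          2     food  Soylent       79       1
drop duplicate category (keep=first):
   lead_days category supplier  reorder  weight
0         30    books  Soylent       34       1
2         15     food  Initech       40      23
add column reorder_plus_10 = t['reorder'] + 10:
   lead_days category supplier  reorder  weight  reorder_plus_10
0         30    books  Soylent       34       1               44
2         15     food  Initech       40      23               50
Finally, mean of column 'reorder_plus_10' = 47.0.

47.0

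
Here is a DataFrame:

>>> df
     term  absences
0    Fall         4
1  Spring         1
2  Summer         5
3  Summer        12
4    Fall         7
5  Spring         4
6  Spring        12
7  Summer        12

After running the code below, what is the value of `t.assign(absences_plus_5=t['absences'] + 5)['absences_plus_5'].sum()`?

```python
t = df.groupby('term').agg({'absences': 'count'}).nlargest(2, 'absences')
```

16

group by term, count of absences:
        absences
term            
Fall           2
Spring         3
Summer         3
take 2 rows with largest absences:
        absences
term            
Spring         3
Summer         3
add column absences_plus_5 = t['absences'] + 5:
        absences  absences_plus_5
term                             
Spring         3                8
Summer         3                8
sum of column 'absences_plus_5' → 16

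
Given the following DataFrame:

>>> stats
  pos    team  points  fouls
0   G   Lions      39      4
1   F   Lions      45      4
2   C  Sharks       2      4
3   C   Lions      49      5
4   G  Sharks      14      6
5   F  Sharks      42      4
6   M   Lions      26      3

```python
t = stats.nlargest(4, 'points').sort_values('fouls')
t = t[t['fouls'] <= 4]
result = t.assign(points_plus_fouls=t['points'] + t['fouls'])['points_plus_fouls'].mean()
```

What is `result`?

46.0

take 4 rows with largest points:
  pos    team  points  fouls
3   C   Lions      49      5
1   F   Lions      45      4
5   F  Sharks      42      4
0   G   Lions      39      4
sort by fouls:
  pos    team  points  fouls
1   F   Lions      45      4
5   F  Sharks      42      4
0   G   Lions      39      4
3   C   Lions      49      5
filter rows where fouls <= 4:
  pos    team  points  fouls
1   F   Lions      45      4
5   F  Sharks      42      4
0   G   Lions      39      4
add column points_plus_fouls = t['points'] + t['fouls']:
  pos    team  points  fouls  points_plus_fouls
1   F   Lions      45      4                 49
5   F  Sharks      42      4                 46
0   G   Lions      39      4                 43
Taking the mean of column 'points_plus_fouls' gives 46.0.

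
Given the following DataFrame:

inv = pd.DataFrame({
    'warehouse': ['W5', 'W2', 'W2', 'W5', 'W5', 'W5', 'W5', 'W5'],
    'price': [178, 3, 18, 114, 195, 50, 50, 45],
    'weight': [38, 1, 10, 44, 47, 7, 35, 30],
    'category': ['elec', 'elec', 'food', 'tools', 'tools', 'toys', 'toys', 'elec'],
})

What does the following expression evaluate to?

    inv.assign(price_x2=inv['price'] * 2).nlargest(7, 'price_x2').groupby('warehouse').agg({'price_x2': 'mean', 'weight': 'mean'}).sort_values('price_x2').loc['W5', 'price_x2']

add column price_x2 = inv['price'] * 2:
  warehouse  price  weight category  price_x2
0        W5    178      38     elec       356
1        W2      3       1     elec         6
2        W2     18      10     food        36
3        W5    114      44    tools       228
4        W5    195      47    tools       390
5        W5     50       7     toys       100
6        W5     50      35     toys       100
7        W5     45      30     elec        90
take 7 rows with largest price_x2:
  warehouse  price  weight category  price_x2
4        W5    195      47    tools       390
0        W5    178      38     elec       356
3        W5    114      44    tools       228
5        W5     50       7     toys       100
6        W5     50      35     toys       100
7        W5     45      30     elec        90
2        W2     18      10     food        36
group by warehouse: mean(price_x2), mean(weight):
             price_x2  weight
warehouse                    
W2          36.000000    10.0
W5         210.666667    33.5
sort by price_x2:
             price_x2  weight
warehouse                    
W2          36.000000    10.0
W5         210.666667    33.5
Reading off the value at row 'W5', column 'price_x2', we get 210.666666667.

210.666666667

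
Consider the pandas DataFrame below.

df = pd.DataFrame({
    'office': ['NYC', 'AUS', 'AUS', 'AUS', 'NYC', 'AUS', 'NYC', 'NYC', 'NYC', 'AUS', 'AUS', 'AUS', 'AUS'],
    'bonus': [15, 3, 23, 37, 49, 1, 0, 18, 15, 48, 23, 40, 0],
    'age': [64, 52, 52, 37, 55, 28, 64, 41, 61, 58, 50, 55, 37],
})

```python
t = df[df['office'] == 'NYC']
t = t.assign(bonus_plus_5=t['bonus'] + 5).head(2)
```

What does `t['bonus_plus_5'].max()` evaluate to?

filter rows where office == 'NYC':
  office  bonus  age
0    NYC     15   64
4    NYC     49   55
6    NYC      0   64
7    NYC     18   41
8    NYC     15   61
add column bonus_plus_5 = t['bonus'] + 5:
  office  bonus  age  bonus_plus_5
0    NYC     15   64            20
4    NYC     49   55            54
6    NYC      0   64             5
7    NYC     18   41            23
8    NYC     15   61            20
take first 2 rows:
  office  bonus  age  bonus_plus_5
0    NYC     15   64            20
4    NYC     49   55            54
Finally, max of column 'bonus_plus_5' = 54.

54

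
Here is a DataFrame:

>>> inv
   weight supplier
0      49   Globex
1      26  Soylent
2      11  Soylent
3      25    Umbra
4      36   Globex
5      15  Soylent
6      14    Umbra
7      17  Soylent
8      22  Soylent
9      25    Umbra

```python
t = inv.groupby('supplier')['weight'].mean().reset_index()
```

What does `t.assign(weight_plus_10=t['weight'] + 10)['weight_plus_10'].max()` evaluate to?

52.5

group by supplier, mean of weight:
supplier
Globex     42.500000
Soylent    18.200000
Umbra      21.333333
Name: weight, dtype: float64
reset_index():
  supplier     weight
0   Globex  42.500000
1  Soylent  18.200000
2    Umbra  21.333333
add column weight_plus_10 = t['weight'] + 10:
  supplier     weight  weight_plus_10
0   Globex  42.500000       52.500000
1  Soylent  18.200000       28.200000
2    Umbra  21.333333       31.333333
Finally, max of column 'weight_plus_10' = 52.5.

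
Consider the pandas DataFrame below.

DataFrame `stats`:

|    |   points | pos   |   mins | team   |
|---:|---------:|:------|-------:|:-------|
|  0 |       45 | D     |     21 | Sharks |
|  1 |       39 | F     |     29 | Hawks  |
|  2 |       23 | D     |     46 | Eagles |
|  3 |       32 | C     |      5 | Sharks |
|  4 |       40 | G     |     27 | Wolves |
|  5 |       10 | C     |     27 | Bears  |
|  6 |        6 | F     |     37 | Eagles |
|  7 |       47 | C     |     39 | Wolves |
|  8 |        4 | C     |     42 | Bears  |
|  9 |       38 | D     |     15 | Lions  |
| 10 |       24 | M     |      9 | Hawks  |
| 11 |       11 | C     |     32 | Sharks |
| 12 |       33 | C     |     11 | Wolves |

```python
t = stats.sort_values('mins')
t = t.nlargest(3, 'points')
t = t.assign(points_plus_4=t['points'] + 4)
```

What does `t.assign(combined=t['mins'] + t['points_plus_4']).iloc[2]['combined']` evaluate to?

71

sort by mins:
    points pos  mins    team
3       32   C     5  Sharks
10      24   M     9   Hawks
12      33   C    11  Wolves
9       38   D    15   Lions
0       45   D    21  Sharks
4       40   G    27  Wolves
5       10   C    27   Bears
1       39   F    29   Hawks
11      11   C    32  Sharks
6        6   F    37  Eagles
7       47   C    39  Wolves
8        4   C    42   Bears
2       23   D    46  Eagles
take 3 rows with largest points:
   points pos  mins    team
7      47   C    39  Wolves
0      45   D    21  Sharks
4      40   G    27  Wolves
add column points_plus_4 = t['points'] + 4:
   points pos  mins    team  points_plus_4
7      47   C    39  Wolves             51
0      45   D    21  Sharks             49
4      40   G    27  Wolves             44
add column combined = t['mins'] + t['points_plus_4']:
   points pos  mins    team  points_plus_4  combined
7      47   C    39  Wolves             51        90
0      45   D    21  Sharks             49        70
4      40   G    27  Wolves             44        71
Reading off the value at position 2, column 'combined', we get 71.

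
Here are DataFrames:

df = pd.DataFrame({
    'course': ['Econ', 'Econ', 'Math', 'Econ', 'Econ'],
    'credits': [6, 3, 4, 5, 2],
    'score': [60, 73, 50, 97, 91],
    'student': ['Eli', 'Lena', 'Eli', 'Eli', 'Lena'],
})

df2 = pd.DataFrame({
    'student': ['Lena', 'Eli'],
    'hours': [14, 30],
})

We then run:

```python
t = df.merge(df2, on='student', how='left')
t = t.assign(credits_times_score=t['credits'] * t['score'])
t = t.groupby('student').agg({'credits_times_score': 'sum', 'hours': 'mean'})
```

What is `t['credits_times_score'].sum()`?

1446

merge on 'student' (how='left') → 5 rows:
  course  credits  score student  hours
0   Econ        6     60     Eli     30
1   Econ        3     73    Lena     14
2   Math        4     50     Eli     30
3   Econ        5     97     Eli     30
4   Econ        2     91    Lena     14
add column credits_times_score = t['credits'] * t['score']:
  course  credits  score student  hours  credits_times_score
0   Econ        6     60     Eli     30                  360
1   Econ        3     73    Lena     14                  219
2   Math        4     50     Eli     30                  200
3   Econ        5     97     Eli     30                  485
4   Econ        2     91    Lena     14                  182
group by student: sum(credits_times_score), mean(hours):
         credits_times_score  hours
student                            
Eli                     1045   30.0
Lena                     401   14.0
The sum of column 'credits_times_score' is 1446.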